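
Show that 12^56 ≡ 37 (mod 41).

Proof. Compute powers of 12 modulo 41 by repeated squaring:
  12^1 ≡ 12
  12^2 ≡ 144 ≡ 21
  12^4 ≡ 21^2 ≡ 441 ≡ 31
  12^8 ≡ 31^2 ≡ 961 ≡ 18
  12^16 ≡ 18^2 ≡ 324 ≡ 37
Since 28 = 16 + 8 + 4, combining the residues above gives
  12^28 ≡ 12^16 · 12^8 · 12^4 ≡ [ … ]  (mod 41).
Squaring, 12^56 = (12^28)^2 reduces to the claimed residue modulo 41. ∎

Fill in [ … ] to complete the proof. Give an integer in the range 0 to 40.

23

12^16 · 12^8 · 12^4 ≡ 37 · 18 · 31 = 20646.
20646 mod 41 = 23, so 12^28 ≡ 23 (mod 41).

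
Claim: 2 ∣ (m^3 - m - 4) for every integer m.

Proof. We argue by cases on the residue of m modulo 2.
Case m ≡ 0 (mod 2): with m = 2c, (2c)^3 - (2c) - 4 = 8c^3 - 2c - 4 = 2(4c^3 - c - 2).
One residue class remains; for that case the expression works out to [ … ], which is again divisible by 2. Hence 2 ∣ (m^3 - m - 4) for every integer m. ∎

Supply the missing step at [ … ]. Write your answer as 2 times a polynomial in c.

The residues treated are {0}, so the missing case is m ≡ 1 (mod 2); write m = 2c+1.
Then (2c+1)^3 - (2c+1) - 4 = 8c^3 + 12c^2 + 4c - 4 = 2(4c^3 + 6c^2 + 2c - 2).

2(4c^3 + 6c^2 + 2c - 2)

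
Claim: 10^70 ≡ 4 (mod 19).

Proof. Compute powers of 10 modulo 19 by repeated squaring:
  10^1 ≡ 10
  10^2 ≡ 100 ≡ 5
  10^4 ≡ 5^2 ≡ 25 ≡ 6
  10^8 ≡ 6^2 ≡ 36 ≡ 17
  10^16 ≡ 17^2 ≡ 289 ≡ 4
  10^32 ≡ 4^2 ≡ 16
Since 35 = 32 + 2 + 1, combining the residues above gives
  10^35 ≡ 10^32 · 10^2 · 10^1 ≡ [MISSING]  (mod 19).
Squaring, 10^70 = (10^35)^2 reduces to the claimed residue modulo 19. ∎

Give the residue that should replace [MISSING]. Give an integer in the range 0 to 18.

2

Multiply the listed residues: 16 · 5 · 10 = 80 → 800.
Reducing modulo 19: 800 = 42·19 + 2, so 10^35 ≡ 2.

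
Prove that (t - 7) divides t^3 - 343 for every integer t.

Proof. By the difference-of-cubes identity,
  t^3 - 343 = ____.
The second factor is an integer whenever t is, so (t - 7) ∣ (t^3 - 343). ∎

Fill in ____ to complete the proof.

(t - 7)(t^2 + 7t + 49)

Polynomial division of t^3 - 343 by t - 7 leaves remainder 0 and quotient t^2 + 7t + 49.
Hence t^3 - 343 = (t - 7)(t^2 + 7t + 49).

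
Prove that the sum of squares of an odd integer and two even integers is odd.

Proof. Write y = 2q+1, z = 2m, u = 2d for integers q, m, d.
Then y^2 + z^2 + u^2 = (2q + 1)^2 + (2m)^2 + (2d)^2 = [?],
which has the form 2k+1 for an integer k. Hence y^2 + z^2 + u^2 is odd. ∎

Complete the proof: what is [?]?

2(2d^2 + 2m^2 + 2q^2 + 2q) + 1

(2q + 1)^2 + (2m)^2 + (2d)^2 = 4d^2 + 4m^2 + 4q^2 + 4q + 1
= 2(2d^2 + 2m^2 + 2q^2 + 2q) + 1.
Since 2d^2 + 2m^2 + 2q^2 + 2q is an integer, the sum of squares is of the form 2k+1 for an integer k.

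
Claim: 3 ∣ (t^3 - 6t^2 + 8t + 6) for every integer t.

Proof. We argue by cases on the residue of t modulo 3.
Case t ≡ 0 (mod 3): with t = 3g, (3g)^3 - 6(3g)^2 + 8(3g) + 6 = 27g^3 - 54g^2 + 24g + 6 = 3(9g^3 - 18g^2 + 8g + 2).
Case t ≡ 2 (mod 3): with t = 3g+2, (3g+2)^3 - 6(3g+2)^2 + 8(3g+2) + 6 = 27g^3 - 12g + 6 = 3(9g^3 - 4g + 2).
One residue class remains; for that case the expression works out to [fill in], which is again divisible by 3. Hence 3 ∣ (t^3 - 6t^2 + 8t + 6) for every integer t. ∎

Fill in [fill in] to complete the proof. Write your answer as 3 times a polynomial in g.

Only t ≡ 1 (mod 3) is unaccounted for. Put t = 3g+1:
(3g+1)^3 - 6(3g+1)^2 + 8(3g+1) + 6 expands to 27g^3 - 27g^2 - 3g + 9,
and factoring out 3 leaves 3(9g^3 - 9g^2 - g + 3).

3(9g^3 - 9g^2 - g + 3)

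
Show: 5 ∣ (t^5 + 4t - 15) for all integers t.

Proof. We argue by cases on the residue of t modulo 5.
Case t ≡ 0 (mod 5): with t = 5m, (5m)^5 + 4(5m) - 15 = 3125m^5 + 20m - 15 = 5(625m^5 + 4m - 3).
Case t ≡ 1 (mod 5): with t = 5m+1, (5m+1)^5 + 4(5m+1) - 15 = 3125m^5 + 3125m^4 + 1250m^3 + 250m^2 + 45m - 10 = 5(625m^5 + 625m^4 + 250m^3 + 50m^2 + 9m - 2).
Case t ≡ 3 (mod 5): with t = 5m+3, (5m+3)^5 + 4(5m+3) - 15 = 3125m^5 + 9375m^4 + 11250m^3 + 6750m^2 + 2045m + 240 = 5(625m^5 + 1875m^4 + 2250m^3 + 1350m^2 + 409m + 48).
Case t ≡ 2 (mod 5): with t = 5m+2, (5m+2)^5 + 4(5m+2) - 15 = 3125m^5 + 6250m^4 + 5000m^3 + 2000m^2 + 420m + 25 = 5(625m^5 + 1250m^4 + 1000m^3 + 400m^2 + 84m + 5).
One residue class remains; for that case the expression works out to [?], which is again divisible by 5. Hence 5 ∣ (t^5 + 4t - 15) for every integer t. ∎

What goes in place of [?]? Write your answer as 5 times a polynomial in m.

The residues treated are {0, 1, 3, 2}, so the missing case is t ≡ 4 (mod 5); write t = 5m+4.
Then (5m+4)^5 + 4(5m+4) - 15 = 3125m^5 + 12500m^4 + 20000m^3 + 16000m^2 + 6420m + 1025 = 5(625m^5 + 2500m^4 + 4000m^3 + 3200m^2 + 1284m + 205).

5(625m^5 + 2500m^4 + 4000m^3 + 3200m^2 + 1284m + 205)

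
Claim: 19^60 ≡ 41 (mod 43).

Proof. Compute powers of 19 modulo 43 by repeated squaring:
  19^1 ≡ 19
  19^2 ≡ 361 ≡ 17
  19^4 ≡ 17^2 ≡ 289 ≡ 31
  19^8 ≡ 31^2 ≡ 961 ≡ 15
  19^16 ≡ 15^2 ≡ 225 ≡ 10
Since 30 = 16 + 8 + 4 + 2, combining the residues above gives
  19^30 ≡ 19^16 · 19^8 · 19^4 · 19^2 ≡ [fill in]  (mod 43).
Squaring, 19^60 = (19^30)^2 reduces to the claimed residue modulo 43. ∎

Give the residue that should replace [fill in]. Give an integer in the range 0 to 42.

Multiply the listed residues: 10 · 15 · 31 · 17 = 150 → 4650 → 79050.
Reducing modulo 43: 79050 = 1838·43 + 16, so 19^30 ≡ 16.

16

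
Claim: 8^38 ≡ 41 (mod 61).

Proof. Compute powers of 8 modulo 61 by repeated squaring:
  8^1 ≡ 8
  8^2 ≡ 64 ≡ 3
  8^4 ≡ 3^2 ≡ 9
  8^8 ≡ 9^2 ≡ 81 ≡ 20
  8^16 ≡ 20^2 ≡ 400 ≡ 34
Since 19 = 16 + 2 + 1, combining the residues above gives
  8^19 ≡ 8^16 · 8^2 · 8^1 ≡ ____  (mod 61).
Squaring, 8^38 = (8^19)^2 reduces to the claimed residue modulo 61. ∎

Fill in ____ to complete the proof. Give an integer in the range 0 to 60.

23

8^16 · 8^2 · 8^1 ≡ 34 · 3 · 8 = 816.
816 mod 61 = 23, so 8^19 ≡ 23 (mod 61).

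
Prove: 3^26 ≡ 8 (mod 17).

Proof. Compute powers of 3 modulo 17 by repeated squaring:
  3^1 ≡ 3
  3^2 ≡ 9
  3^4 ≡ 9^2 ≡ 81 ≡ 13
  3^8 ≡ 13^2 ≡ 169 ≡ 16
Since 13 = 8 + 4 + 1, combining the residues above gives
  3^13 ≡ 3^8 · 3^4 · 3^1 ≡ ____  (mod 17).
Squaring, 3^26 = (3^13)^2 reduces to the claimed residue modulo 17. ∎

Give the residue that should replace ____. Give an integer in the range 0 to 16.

Multiply the listed residues: 16 · 13 · 3 = 208 → 624.
Reducing modulo 17: 624 = 36·17 + 12, so 3^13 ≡ 12.

12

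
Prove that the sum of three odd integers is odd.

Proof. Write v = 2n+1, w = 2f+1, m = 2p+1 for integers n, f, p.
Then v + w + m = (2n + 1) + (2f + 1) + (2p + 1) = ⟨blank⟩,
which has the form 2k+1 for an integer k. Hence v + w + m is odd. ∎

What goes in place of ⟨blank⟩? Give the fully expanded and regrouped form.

2(f + n + p + 1) + 1

Expanding: (2n + 1) + (2f + 1) + (2p + 1) = 2f + 2n + 2p + 3.
Every term except the constant is even, so this is 2(f + n + p + 1) + 1,
and f + n + p + 1 ∈ ℤ gives the required form.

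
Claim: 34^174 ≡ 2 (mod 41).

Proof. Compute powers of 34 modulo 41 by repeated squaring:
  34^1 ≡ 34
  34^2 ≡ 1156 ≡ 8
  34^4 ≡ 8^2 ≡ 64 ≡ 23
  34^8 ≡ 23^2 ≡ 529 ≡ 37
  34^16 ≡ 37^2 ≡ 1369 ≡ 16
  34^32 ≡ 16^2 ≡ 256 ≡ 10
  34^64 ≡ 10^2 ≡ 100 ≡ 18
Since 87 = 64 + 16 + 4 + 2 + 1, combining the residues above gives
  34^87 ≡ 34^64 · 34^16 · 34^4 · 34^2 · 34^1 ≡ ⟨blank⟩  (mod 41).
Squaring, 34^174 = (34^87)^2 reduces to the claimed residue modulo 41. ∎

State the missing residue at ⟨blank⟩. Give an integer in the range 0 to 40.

Multiply the listed residues: 18 · 16 · 23 · 8 · 34 = 288 → 6624 → 52992 → 1801728.
Reducing modulo 41: 1801728 = 43944·41 + 24, so 34^87 ≡ 24.

24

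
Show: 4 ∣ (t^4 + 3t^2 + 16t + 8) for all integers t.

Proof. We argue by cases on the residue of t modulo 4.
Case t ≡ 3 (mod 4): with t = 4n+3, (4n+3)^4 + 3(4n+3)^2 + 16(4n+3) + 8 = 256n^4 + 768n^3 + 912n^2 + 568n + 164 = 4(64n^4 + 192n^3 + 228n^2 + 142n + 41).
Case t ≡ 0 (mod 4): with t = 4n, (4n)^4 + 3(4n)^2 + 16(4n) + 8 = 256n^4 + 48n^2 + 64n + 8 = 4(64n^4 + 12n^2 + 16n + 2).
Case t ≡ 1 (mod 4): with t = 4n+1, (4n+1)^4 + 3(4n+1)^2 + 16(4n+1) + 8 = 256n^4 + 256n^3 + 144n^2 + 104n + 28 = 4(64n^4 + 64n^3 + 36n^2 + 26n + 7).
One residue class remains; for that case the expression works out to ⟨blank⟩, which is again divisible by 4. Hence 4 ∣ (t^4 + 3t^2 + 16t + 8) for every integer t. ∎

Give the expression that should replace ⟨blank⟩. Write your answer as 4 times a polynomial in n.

4(64n^4 + 128n^3 + 108n^2 + 60n + 17)

Only t ≡ 2 (mod 4) is unaccounted for. Put t = 4n+2:
(4n+2)^4 + 3(4n+2)^2 + 16(4n+2) + 8 expands to 256n^4 + 512n^3 + 432n^2 + 240n + 68,
and factoring out 4 leaves 4(64n^4 + 128n^3 + 108n^2 + 60n + 17).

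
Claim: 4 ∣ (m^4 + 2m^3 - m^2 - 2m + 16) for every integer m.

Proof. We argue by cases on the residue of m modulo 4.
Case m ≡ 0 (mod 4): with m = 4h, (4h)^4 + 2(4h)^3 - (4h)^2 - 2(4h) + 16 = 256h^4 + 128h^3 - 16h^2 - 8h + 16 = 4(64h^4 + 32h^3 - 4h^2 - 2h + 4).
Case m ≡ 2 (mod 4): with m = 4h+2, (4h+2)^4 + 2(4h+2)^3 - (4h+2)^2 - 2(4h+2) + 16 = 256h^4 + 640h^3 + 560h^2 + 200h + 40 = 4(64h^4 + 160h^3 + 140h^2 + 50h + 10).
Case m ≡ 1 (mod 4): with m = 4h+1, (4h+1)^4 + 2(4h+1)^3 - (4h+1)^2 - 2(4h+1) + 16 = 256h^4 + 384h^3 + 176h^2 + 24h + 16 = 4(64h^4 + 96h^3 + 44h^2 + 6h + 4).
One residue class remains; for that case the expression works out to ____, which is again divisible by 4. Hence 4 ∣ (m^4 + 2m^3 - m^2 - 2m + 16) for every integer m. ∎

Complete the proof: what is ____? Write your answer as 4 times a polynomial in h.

4(64h^4 + 224h^3 + 284h^2 + 154h + 34)

The residues treated are {0, 2, 1}, so the missing case is m ≡ 3 (mod 4); write m = 4h+3.
Then (4h+3)^4 + 2(4h+3)^3 - (4h+3)^2 - 2(4h+3) + 16 = 256h^4 + 896h^3 + 1136h^2 + 616h + 136 = 4(64h^4 + 224h^3 + 284h^2 + 154h + 34).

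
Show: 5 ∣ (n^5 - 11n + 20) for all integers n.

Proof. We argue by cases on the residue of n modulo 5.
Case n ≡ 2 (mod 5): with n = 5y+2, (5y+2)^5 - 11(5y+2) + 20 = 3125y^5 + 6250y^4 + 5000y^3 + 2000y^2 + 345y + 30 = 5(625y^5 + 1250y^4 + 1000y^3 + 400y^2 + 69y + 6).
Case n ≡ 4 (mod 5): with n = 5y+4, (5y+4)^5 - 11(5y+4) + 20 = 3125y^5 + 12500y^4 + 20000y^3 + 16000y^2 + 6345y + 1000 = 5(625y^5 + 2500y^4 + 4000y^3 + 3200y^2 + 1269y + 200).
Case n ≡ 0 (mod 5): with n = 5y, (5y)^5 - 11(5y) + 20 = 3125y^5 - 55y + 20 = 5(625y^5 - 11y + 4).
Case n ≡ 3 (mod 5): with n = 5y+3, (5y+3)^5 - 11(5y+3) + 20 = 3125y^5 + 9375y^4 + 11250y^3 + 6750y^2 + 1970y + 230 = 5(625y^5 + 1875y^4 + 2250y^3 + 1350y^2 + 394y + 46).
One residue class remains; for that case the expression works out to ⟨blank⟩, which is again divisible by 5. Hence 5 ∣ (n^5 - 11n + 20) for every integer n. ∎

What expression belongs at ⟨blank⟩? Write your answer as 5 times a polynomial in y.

The residues treated are {2, 4, 0, 3}, so the missing case is n ≡ 1 (mod 5); write n = 5y+1.
Then (5y+1)^5 - 11(5y+1) + 20 = 3125y^5 + 3125y^4 + 1250y^3 + 250y^2 - 30y + 10 = 5(625y^5 + 625y^4 + 250y^3 + 50y^2 - 6y + 2).

5(625y^5 + 625y^4 + 250y^3 + 50y^2 - 6y + 2)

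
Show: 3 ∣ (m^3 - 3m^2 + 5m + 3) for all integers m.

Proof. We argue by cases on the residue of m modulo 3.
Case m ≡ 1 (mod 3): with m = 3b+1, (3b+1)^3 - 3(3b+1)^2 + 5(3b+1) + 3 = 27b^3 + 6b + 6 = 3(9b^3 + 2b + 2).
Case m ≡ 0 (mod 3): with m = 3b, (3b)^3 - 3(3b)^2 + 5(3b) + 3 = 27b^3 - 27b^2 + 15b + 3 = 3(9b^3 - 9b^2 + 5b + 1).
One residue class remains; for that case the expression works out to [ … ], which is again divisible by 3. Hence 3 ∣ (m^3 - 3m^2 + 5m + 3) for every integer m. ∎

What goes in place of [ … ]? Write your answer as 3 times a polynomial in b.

The residues treated are {1, 0}, so the missing case is m ≡ 2 (mod 3); write m = 3b+2.
Then (3b+2)^3 - 3(3b+2)^2 + 5(3b+2) + 3 = 27b^3 + 27b^2 + 15b + 9 = 3(9b^3 + 9b^2 + 5b + 3).

3(9b^3 + 9b^2 + 5b + 3)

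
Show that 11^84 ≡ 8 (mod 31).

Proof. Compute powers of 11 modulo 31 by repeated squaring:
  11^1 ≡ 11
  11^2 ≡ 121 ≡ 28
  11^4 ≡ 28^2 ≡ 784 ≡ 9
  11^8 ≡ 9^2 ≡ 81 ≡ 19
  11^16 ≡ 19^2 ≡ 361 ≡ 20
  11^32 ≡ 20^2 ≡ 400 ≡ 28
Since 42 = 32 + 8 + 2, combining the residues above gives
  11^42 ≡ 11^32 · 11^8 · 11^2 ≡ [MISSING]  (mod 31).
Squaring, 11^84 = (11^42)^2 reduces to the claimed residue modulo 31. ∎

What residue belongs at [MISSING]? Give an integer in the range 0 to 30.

16

11^32 · 11^8 · 11^2 ≡ 28 · 19 · 28 = 14896.
14896 mod 31 = 16, so 11^42 ≡ 16 (mod 31).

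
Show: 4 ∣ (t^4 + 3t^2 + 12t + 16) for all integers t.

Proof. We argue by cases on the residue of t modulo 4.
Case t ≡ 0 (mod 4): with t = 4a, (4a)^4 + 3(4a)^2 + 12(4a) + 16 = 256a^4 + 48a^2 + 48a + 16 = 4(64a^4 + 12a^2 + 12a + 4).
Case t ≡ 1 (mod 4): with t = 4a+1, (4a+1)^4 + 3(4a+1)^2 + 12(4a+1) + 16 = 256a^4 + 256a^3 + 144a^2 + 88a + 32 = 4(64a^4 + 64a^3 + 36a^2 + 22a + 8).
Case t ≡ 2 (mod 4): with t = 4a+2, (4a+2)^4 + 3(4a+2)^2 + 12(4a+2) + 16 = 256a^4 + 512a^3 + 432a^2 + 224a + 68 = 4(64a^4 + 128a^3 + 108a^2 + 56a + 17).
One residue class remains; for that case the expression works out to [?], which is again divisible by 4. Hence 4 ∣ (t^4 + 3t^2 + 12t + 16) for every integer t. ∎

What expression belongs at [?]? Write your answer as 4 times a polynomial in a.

4(64a^4 + 192a^3 + 228a^2 + 138a + 40)

Only t ≡ 3 (mod 4) is unaccounted for. Put t = 4a+3:
(4a+3)^4 + 3(4a+3)^2 + 12(4a+3) + 16 expands to 256a^4 + 768a^3 + 912a^2 + 552a + 160,
and factoring out 4 leaves 4(64a^4 + 192a^3 + 228a^2 + 138a + 40).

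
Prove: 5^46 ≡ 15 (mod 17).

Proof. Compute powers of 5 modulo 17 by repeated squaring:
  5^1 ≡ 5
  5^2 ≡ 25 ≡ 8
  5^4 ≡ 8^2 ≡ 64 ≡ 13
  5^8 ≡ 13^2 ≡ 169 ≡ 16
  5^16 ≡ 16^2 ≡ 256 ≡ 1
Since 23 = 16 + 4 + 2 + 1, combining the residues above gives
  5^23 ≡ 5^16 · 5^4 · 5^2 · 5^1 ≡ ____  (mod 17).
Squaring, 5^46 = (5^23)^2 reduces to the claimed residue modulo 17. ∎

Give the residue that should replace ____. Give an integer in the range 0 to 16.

Multiply the listed residues: 1 · 13 · 8 · 5 = 13 → 104 → 520.
Reducing modulo 17: 520 = 30·17 + 10, so 5^23 ≡ 10.

10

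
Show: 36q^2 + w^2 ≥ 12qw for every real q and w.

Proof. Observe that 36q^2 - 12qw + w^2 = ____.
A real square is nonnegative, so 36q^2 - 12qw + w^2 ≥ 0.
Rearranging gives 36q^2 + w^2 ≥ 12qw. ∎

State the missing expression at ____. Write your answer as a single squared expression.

(6q - w)^2

36q^2 - 12qw + w^2 is a perfect-square trinomial: the outer terms are (6q)^2 and (w)^2, and the cross term is -2·6q·w.
So 36q^2 - 12qw + w^2 = (6q - w)^2 ≥ 0.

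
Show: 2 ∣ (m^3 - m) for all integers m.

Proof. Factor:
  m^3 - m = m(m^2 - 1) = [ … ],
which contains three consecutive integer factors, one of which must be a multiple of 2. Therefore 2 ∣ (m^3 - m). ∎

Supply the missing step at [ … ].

(m - 1)m(m + 1)

m(m^2 - 1) = m(m - 1)(m + 1) = (m - 1)m(m + 1).
These three factors are consecutive integers, so their product is divisible by 2.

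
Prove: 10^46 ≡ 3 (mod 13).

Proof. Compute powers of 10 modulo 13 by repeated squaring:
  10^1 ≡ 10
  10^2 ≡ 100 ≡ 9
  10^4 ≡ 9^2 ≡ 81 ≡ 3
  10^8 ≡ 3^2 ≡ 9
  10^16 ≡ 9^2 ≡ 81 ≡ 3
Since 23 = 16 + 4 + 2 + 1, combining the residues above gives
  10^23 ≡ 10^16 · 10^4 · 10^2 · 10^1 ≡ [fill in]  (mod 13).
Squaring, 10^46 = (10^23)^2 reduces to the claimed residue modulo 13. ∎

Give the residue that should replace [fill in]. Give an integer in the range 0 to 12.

4

10^16 · 10^4 · 10^2 · 10^1 ≡ 3 · 3 · 9 · 10 = 810.
810 mod 13 = 4, so 10^23 ≡ 4 (mod 13).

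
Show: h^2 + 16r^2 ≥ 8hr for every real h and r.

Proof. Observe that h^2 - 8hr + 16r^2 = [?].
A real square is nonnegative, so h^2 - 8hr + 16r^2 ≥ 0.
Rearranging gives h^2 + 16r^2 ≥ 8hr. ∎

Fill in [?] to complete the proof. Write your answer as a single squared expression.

h^2 - 8hr + 16r^2 is a perfect-square trinomial: the outer terms are (h)^2 and (4r)^2, and the cross term is -2·h·4r.
So h^2 - 8hr + 16r^2 = (h - 4r)^2 ≥ 0.

(h - 4r)^2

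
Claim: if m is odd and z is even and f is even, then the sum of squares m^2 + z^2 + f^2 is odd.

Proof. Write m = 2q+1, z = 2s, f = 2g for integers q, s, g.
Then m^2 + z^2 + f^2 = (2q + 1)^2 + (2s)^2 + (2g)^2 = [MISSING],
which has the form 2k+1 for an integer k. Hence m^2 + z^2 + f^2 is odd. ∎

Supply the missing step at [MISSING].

Expanding: (2q + 1)^2 + (2s)^2 + (2g)^2 = 4g^2 + 4q^2 + 4q + 4s^2 + 1.
Every term except the constant is even, so this is 2(2g^2 + 2q^2 + 2q + 2s^2) + 1,
and 2g^2 + 2q^2 + 2q + 2s^2 ∈ ℤ gives the required form.

2(2g^2 + 2q^2 + 2q + 2s^2) + 1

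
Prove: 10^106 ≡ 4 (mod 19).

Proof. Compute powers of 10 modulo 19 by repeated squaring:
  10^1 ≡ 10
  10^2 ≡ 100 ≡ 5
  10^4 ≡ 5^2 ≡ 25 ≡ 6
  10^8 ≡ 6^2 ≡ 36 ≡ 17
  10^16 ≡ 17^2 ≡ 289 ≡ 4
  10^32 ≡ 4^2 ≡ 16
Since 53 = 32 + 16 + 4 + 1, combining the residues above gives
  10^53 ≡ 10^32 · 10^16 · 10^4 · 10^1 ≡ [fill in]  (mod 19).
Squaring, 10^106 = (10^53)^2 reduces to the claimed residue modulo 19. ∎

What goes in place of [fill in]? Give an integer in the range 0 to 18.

Multiply the listed residues: 16 · 4 · 6 · 10 = 64 → 384 → 3840.
Reducing modulo 19: 3840 = 202·19 + 2, so 10^53 ≡ 2.

2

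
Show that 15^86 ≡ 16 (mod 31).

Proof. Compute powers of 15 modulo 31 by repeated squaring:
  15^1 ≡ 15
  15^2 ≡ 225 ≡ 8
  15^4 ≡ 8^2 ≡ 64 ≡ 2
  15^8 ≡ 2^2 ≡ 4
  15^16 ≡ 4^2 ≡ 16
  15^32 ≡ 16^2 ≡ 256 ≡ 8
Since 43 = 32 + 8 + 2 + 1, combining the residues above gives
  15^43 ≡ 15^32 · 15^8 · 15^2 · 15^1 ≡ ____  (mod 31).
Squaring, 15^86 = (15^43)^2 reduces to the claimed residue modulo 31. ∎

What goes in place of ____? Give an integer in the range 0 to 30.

Multiply the listed residues: 8 · 4 · 8 · 15 = 32 → 256 → 3840.
Reducing modulo 31: 3840 = 123·31 + 27, so 15^43 ≡ 27.

27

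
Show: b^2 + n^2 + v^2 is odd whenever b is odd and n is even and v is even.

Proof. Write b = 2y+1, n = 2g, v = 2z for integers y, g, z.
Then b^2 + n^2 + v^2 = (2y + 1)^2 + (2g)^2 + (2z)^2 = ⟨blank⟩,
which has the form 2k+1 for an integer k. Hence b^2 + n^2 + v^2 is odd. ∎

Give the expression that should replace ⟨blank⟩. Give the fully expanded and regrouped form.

2(2g^2 + 2y^2 + 2y + 2z^2) + 1

(2y + 1)^2 + (2g)^2 + (2z)^2 = 4g^2 + 4y^2 + 4y + 4z^2 + 1
= 2(2g^2 + 2y^2 + 2y + 2z^2) + 1.
Since 2g^2 + 2y^2 + 2y + 2z^2 is an integer, the sum of squares is of the form 2k+1 for an integer k.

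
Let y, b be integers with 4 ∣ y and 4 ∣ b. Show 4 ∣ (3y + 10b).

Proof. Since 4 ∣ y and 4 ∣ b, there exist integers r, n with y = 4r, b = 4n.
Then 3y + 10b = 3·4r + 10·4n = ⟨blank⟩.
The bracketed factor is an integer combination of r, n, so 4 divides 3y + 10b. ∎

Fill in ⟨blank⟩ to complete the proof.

4(10n + 3r)

Pull the common 4 out of every term: 3·4r + 10·4n = 4(10n + 3r).
10n + 3r is an integer, which exhibits the divisibility.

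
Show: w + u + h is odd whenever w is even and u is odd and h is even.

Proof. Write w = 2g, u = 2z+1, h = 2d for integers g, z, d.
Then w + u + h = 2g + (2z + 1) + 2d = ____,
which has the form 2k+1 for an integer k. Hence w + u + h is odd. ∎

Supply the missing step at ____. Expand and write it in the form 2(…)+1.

2(d + g + z) + 1

2g + (2z + 1) + 2d = 2d + 2g + 2z + 1
= 2(d + g + z) + 1.
Since d + g + z is an integer, the sum is of the form 2k+1 for an integer k.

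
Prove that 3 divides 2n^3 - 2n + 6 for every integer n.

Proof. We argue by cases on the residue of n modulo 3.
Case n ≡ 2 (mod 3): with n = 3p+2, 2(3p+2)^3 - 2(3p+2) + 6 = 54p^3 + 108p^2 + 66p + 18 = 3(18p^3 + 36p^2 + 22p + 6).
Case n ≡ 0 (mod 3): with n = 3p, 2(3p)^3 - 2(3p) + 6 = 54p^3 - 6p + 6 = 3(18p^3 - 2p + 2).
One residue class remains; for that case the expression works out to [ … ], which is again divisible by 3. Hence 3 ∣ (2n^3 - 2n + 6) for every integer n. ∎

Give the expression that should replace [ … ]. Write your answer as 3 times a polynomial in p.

Only n ≡ 1 (mod 3) is unaccounted for. Put n = 3p+1:
2(3p+1)^3 - 2(3p+1) + 6 expands to 54p^3 + 54p^2 + 12p + 6,
and factoring out 3 leaves 3(18p^3 + 18p^2 + 4p + 2).

3(18p^3 + 18p^2 + 4p + 2)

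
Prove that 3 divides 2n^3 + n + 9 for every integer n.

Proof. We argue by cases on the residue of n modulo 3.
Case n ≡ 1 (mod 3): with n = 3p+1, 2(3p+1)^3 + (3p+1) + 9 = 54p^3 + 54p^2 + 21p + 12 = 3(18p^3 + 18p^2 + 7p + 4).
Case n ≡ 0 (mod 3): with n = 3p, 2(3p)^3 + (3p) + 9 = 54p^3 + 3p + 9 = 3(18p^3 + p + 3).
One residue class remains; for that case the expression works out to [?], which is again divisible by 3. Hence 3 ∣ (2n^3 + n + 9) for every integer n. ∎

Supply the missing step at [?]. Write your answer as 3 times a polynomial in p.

3(18p^3 + 36p^2 + 25p + 9)

The residues treated are {1, 0}, so the missing case is n ≡ 2 (mod 3); write n = 3p+2.
Then 2(3p+2)^3 + (3p+2) + 9 = 54p^3 + 108p^2 + 75p + 27 = 3(18p^3 + 36p^2 + 25p + 9).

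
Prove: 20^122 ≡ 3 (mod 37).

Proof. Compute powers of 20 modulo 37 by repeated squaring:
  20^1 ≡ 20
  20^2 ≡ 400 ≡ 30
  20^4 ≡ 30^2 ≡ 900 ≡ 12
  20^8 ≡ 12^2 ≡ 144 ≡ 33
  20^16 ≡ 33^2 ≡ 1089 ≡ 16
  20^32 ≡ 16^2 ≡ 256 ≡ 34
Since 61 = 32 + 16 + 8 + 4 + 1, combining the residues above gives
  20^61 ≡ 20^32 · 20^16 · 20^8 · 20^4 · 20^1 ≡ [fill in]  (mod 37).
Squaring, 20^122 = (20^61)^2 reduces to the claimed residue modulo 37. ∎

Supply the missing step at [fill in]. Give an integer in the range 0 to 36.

20^32 · 20^16 · 20^8 · 20^4 · 20^1 ≡ 34 · 16 · 33 · 12 · 20 = 4308480.
4308480 mod 37 = 15, so 20^61 ≡ 15 (mod 37).

15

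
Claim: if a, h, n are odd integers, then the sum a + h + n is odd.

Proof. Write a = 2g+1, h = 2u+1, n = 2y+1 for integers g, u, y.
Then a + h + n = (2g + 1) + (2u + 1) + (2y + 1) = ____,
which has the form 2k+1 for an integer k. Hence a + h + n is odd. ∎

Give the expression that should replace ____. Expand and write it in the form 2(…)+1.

Expanding: (2g + 1) + (2u + 1) + (2y + 1) = 2g + 2u + 2y + 3.
Every term except the constant is even, so this is 2(g + u + y + 1) + 1,
and g + u + y + 1 ∈ ℤ gives the required form.

2(g + u + y + 1) + 1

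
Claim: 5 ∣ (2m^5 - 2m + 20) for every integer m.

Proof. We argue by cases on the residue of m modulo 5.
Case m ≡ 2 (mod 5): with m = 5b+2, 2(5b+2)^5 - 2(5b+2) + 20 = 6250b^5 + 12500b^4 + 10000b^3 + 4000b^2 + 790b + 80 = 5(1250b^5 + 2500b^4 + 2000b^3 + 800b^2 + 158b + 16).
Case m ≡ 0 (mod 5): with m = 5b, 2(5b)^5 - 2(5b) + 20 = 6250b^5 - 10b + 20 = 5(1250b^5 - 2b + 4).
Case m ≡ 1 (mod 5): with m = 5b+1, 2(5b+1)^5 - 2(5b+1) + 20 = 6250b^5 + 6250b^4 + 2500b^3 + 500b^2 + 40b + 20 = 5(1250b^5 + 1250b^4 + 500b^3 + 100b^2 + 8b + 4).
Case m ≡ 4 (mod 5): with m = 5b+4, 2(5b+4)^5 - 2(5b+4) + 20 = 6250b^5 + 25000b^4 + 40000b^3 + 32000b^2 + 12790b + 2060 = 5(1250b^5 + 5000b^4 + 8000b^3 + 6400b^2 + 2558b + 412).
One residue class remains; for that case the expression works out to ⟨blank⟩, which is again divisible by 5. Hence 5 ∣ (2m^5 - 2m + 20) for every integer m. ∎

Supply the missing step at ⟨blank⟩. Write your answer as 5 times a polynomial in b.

The residues treated are {2, 0, 1, 4}, so the missing case is m ≡ 3 (mod 5); write m = 5b+3.
Then 2(5b+3)^5 - 2(5b+3) + 20 = 6250b^5 + 18750b^4 + 22500b^3 + 13500b^2 + 4040b + 500 = 5(1250b^5 + 3750b^4 + 4500b^3 + 2700b^2 + 808b + 100).

5(1250b^5 + 3750b^4 + 4500b^3 + 2700b^2 + 808b + 100)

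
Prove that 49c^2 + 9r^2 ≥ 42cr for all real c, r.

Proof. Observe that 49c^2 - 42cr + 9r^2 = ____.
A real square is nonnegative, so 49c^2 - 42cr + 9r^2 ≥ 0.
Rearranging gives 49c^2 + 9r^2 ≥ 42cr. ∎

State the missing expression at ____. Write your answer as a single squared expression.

(7c - 3r)^2

The leading and trailing coefficients are 7^2 and 3^2, and 42 = 2·7·3, so the trinomial is (7c - 3r)^2.
Hence 49c^2 - 42cr + 9r^2 ≥ 0.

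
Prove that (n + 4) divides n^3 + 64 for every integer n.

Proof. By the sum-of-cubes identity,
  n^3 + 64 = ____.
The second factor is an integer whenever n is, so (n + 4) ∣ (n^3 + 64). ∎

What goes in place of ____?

(n + 4)(n^2 - 4n + 16)

Polynomial division of n^3 + 64 by n + 4 leaves remainder 0 and quotient n^2 - 4n + 16.
Hence n^3 + 64 = (n + 4)(n^2 - 4n + 16).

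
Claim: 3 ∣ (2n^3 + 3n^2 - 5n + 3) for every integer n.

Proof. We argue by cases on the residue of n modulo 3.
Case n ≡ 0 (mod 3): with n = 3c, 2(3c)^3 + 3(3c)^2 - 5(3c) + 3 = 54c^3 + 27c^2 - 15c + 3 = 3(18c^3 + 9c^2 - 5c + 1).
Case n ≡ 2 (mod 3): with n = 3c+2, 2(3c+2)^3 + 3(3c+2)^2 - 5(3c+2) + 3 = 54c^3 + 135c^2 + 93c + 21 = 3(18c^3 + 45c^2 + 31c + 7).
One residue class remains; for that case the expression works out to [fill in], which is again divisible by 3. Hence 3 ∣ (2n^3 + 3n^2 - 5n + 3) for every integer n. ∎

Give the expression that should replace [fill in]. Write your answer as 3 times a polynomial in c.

Only n ≡ 1 (mod 3) is unaccounted for. Put n = 3c+1:
2(3c+1)^3 + 3(3c+1)^2 - 5(3c+1) + 3 expands to 54c^3 + 81c^2 + 21c + 3,
and factoring out 3 leaves 3(18c^3 + 27c^2 + 7c + 1).

3(18c^3 + 27c^2 + 7c + 1)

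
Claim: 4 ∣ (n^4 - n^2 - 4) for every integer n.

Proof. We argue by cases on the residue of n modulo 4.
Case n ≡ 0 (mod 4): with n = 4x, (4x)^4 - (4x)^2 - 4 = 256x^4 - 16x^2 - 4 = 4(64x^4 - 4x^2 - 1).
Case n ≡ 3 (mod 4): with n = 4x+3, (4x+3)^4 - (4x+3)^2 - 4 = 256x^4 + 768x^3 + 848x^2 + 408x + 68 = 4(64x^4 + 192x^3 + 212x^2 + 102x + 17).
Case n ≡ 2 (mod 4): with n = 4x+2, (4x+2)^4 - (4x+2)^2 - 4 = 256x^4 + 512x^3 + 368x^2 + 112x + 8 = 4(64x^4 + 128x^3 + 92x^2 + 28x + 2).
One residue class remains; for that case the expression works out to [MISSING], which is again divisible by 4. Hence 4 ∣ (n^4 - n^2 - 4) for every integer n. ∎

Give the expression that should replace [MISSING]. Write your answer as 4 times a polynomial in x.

4(64x^4 + 64x^3 + 20x^2 + 2x - 1)

Only n ≡ 1 (mod 4) is unaccounted for. Put n = 4x+1:
(4x+1)^4 - (4x+1)^2 - 4 expands to 256x^4 + 256x^3 + 80x^2 + 8x - 4,
and factoring out 4 leaves 4(64x^4 + 64x^3 + 20x^2 + 2x - 1).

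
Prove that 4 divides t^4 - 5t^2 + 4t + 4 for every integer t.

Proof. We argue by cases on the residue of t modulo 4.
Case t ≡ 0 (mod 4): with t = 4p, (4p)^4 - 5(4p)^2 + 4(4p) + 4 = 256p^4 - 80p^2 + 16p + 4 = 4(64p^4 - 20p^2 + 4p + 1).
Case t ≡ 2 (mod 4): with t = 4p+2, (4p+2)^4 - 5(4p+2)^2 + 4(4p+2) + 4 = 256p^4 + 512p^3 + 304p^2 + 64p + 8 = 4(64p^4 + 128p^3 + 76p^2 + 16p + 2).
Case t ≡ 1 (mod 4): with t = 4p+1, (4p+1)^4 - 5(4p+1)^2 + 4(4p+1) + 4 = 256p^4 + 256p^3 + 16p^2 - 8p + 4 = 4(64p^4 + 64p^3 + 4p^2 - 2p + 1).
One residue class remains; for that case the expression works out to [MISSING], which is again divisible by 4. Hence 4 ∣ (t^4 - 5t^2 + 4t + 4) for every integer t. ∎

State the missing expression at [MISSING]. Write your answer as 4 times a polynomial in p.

4(64p^4 + 192p^3 + 196p^2 + 82p + 13)

The residues treated are {0, 2, 1}, so the missing case is t ≡ 3 (mod 4); write t = 4p+3.
Then (4p+3)^4 - 5(4p+3)^2 + 4(4p+3) + 4 = 256p^4 + 768p^3 + 784p^2 + 328p + 52 = 4(64p^4 + 192p^3 + 196p^2 + 82p + 13).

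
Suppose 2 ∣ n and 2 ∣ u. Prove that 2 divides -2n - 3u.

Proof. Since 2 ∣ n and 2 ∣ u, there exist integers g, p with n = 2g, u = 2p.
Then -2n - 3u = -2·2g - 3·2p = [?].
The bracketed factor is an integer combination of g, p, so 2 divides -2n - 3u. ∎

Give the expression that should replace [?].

Each term has a factor of 2: -2·2g - 3·2p = 2·(-2g - 3p).
Since -2g - 3p is an integer, 2 ∣ (-2n - 3u).

2(-2g - 3p)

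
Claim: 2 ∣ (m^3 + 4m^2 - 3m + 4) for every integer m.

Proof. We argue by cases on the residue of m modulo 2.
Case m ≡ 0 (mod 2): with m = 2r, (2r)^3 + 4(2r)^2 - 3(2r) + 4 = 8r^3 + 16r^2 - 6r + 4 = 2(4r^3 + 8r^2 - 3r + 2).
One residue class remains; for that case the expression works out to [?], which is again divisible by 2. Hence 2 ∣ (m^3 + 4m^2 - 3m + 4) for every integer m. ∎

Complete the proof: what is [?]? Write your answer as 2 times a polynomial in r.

2(4r^3 + 14r^2 + 8r + 3)

Only m ≡ 1 (mod 2) is unaccounted for. Put m = 2r+1:
(2r+1)^3 + 4(2r+1)^2 - 3(2r+1) + 4 expands to 8r^3 + 28r^2 + 16r + 6,
and factoring out 2 leaves 2(4r^3 + 14r^2 + 8r + 3).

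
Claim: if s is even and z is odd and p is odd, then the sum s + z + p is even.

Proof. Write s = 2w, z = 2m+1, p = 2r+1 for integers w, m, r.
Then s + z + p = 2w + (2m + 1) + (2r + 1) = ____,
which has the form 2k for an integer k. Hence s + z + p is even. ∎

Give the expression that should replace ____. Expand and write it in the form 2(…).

2(m + r + w + 1)

Expanding: 2w + (2m + 1) + (2r + 1) = 2m + 2r + 2w + 2.
Every term is even; pulling out the factor of 2 gives 2(m + r + w + 1).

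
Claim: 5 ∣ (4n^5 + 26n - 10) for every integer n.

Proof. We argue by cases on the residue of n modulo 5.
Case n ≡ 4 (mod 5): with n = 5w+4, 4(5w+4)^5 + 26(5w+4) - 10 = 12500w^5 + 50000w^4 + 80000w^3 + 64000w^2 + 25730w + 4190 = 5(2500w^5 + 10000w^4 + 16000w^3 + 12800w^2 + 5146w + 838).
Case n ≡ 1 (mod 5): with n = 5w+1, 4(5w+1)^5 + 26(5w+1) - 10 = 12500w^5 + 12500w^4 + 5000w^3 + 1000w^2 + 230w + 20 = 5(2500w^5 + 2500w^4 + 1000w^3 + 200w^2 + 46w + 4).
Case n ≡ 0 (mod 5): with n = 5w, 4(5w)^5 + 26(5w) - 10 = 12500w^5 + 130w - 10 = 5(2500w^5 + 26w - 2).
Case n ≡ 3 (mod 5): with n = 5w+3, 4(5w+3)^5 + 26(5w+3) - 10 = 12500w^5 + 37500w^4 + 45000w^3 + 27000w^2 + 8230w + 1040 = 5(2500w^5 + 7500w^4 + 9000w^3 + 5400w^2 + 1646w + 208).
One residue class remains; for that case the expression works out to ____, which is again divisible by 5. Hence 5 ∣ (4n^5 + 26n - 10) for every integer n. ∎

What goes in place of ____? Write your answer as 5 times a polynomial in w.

Only n ≡ 2 (mod 5) is unaccounted for. Put n = 5w+2:
4(5w+2)^5 + 26(5w+2) - 10 expands to 12500w^5 + 25000w^4 + 20000w^3 + 8000w^2 + 1730w + 170,
and factoring out 5 leaves 5(2500w^5 + 5000w^4 + 4000w^3 + 1600w^2 + 346w + 34).

5(2500w^5 + 5000w^4 + 4000w^3 + 1600w^2 + 346w + 34)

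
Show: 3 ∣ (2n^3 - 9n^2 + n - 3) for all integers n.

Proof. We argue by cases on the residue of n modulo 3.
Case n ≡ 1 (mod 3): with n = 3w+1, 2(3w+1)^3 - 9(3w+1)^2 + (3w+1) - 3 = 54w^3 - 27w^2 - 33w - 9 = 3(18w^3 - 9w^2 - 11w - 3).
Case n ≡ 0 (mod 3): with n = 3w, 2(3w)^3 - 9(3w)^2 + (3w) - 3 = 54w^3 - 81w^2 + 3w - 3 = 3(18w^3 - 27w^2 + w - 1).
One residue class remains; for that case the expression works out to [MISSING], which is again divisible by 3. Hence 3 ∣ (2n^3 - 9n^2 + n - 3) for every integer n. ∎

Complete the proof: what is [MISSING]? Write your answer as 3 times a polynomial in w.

3(18w^3 + 9w^2 - 11w - 7)

The residues treated are {1, 0}, so the missing case is n ≡ 2 (mod 3); write n = 3w+2.
Then 2(3w+2)^3 - 9(3w+2)^2 + (3w+2) - 3 = 54w^3 + 27w^2 - 33w - 21 = 3(18w^3 + 9w^2 - 11w - 7).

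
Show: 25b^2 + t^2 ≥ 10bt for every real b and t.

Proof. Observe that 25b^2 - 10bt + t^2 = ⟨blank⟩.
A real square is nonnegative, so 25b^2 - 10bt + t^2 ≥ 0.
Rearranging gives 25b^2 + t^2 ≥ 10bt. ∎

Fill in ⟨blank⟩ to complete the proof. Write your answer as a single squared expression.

25b^2 - 10bt + t^2 is a perfect-square trinomial: the outer terms are (5b)^2 and (t)^2, and the cross term is -2·5b·t.
So 25b^2 - 10bt + t^2 = (5b - t)^2 ≥ 0.

(5b - t)^2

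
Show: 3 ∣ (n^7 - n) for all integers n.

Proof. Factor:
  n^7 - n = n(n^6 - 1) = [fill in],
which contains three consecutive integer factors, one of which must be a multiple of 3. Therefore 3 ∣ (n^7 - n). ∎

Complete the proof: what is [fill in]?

(n - 1)n(n + 1)(n^4 + n^2 + 1)

n^6 - 1 = (n^2 - 1)(n^4 + n^2 + 1), and n^2 - 1 = (n-1)(n+1).
So n(n^6 - 1) = (n - 1)n(n + 1)(n^4 + n^2 + 1).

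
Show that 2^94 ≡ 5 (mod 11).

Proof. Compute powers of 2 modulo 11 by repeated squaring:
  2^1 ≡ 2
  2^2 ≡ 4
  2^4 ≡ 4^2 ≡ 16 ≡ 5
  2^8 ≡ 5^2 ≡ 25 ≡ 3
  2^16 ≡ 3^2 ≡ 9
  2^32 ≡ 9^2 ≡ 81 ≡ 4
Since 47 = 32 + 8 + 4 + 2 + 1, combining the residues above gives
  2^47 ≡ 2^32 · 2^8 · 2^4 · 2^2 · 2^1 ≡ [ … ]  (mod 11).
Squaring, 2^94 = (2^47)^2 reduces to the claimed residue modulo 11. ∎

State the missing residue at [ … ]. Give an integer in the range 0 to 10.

7

2^32 · 2^8 · 2^4 · 2^2 · 2^1 ≡ 4 · 3 · 5 · 4 · 2 = 480.
480 mod 11 = 7, so 2^47 ≡ 7 (mod 11).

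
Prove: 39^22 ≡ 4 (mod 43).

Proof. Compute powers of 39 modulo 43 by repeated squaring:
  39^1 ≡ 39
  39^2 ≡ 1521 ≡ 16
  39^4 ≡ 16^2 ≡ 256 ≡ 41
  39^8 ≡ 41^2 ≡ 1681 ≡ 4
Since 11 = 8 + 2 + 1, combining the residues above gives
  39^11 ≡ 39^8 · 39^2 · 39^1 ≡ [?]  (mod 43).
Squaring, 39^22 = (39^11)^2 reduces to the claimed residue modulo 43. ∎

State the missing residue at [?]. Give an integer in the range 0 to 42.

Multiply the listed residues: 4 · 16 · 39 = 64 → 2496.
Reducing modulo 43: 2496 = 58·43 + 2, so 39^11 ≡ 2.

2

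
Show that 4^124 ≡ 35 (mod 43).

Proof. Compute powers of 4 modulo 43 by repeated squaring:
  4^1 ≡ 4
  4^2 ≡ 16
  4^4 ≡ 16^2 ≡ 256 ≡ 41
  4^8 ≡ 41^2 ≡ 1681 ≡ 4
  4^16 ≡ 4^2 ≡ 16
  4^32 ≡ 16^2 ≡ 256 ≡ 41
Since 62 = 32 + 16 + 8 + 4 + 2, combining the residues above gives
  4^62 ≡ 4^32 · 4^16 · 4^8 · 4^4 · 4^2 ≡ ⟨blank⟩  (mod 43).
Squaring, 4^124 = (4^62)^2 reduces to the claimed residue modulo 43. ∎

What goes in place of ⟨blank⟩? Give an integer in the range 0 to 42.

4^32 · 4^16 · 4^8 · 4^4 · 4^2 ≡ 41 · 16 · 4 · 41 · 16 = 1721344.
1721344 mod 43 = 11, so 4^62 ≡ 11 (mod 43).

11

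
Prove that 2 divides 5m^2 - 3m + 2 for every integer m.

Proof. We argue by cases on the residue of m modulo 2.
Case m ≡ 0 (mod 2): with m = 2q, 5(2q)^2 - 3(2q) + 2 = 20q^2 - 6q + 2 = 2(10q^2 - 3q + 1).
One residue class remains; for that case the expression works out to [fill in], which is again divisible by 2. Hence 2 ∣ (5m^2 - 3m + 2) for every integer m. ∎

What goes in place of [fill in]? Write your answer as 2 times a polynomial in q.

2(10q^2 + 7q + 2)

The residues treated are {0}, so the missing case is m ≡ 1 (mod 2); write m = 2q+1.
Then 5(2q+1)^2 - 3(2q+1) + 2 = 20q^2 + 14q + 4 = 2(10q^2 + 7q + 2).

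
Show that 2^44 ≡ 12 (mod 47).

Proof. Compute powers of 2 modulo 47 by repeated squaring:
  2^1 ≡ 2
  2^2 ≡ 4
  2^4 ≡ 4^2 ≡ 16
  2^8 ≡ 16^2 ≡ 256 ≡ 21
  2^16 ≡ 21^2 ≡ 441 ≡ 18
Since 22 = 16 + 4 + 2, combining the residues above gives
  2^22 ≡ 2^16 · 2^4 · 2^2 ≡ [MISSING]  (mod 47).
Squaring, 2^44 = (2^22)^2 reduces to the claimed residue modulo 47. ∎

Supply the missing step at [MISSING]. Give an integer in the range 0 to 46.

2^16 · 2^4 · 2^2 ≡ 18 · 16 · 4 = 1152.
1152 mod 47 = 24, so 2^22 ≡ 24 (mod 47).

24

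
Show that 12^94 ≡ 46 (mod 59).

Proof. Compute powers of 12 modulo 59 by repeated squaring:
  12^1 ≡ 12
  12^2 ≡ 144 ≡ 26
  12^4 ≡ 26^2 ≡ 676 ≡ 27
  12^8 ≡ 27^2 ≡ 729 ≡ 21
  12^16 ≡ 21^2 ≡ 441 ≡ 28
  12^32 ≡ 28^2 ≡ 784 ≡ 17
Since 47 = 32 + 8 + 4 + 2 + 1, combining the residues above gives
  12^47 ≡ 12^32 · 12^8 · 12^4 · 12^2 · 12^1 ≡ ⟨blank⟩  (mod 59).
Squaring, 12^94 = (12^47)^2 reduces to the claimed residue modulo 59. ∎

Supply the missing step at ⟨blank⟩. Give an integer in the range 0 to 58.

Multiply the listed residues: 17 · 21 · 27 · 26 · 12 = 357 → 9639 → 250614 → 3007368.
Reducing modulo 59: 3007368 = 50972·59 + 20, so 12^47 ≡ 20.

20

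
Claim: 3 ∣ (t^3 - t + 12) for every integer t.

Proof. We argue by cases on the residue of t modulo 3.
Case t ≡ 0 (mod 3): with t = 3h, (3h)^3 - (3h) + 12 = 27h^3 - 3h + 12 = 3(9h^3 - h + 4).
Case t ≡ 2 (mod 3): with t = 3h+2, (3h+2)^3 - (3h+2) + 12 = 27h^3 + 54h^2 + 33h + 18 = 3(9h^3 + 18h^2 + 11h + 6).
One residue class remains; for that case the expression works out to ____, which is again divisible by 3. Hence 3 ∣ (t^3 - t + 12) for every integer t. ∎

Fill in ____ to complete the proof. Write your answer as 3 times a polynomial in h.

The residues treated are {0, 2}, so the missing case is t ≡ 1 (mod 3); write t = 3h+1.
Then (3h+1)^3 - (3h+1) + 12 = 27h^3 + 27h^2 + 6h + 12 = 3(9h^3 + 9h^2 + 2h + 4).

3(9h^3 + 9h^2 + 2h + 4)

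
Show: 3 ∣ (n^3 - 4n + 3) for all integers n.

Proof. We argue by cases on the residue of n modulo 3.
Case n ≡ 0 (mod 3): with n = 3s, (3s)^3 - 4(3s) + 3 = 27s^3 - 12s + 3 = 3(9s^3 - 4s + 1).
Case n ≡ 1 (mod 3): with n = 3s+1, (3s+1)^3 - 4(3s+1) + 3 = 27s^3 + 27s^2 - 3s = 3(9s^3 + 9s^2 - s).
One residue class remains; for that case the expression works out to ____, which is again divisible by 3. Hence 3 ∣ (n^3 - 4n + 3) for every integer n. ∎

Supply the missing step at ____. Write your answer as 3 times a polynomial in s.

3(9s^3 + 18s^2 + 8s + 1)

Only n ≡ 2 (mod 3) is unaccounted for. Put n = 3s+2:
(3s+2)^3 - 4(3s+2) + 3 expands to 27s^3 + 54s^2 + 24s + 3,
and factoring out 3 leaves 3(9s^3 + 18s^2 + 8s + 1).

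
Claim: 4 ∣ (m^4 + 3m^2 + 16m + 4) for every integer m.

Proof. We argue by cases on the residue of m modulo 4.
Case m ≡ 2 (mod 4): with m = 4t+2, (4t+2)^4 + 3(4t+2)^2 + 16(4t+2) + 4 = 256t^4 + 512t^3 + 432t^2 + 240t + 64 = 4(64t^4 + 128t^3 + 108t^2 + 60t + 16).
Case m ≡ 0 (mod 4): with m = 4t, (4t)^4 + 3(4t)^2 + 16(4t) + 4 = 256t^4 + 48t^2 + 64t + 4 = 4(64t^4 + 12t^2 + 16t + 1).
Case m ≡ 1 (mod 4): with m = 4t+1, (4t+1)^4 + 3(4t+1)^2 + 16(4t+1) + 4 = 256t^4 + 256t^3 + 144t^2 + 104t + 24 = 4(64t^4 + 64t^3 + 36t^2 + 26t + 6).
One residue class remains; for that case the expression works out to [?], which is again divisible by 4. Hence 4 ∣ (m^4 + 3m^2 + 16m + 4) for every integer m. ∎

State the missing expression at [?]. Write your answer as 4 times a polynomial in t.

Only m ≡ 3 (mod 4) is unaccounted for. Put m = 4t+3:
(4t+3)^4 + 3(4t+3)^2 + 16(4t+3) + 4 expands to 256t^4 + 768t^3 + 912t^2 + 568t + 160,
and factoring out 4 leaves 4(64t^4 + 192t^3 + 228t^2 + 142t + 40).

4(64t^4 + 192t^3 + 228t^2 + 142t + 40)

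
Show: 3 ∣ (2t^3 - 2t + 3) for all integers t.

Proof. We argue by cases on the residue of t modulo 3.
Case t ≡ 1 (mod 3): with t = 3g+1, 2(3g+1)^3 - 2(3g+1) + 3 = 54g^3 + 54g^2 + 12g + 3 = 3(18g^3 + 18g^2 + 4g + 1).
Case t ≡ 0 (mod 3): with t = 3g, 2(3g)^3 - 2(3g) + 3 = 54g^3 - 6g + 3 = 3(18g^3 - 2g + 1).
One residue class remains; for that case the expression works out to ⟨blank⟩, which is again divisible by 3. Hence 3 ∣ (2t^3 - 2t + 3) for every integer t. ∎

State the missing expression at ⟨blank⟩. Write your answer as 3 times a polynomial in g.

3(18g^3 + 36g^2 + 22g + 5)

The residues treated are {1, 0}, so the missing case is t ≡ 2 (mod 3); write t = 3g+2.
Then 2(3g+2)^3 - 2(3g+2) + 3 = 54g^3 + 108g^2 + 66g + 15 = 3(18g^3 + 36g^2 + 22g + 5).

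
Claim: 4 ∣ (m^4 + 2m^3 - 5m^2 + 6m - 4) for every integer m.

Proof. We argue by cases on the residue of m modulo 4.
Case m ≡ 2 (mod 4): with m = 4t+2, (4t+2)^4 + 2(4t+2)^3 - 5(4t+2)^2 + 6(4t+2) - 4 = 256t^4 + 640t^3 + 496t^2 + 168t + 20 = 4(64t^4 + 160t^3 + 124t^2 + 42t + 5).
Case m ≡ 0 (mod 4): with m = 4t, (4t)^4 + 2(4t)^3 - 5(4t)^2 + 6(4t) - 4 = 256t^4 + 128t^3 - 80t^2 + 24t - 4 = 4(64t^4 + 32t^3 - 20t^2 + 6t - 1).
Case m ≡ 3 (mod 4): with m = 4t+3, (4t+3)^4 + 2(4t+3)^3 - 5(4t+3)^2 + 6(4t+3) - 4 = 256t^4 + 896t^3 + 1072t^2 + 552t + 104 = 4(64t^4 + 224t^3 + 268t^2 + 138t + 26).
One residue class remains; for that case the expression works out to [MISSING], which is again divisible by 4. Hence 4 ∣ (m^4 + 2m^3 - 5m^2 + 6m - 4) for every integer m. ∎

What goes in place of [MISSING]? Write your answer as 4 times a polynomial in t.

Only m ≡ 1 (mod 4) is unaccounted for. Put m = 4t+1:
(4t+1)^4 + 2(4t+1)^3 - 5(4t+1)^2 + 6(4t+1) - 4 expands to 256t^4 + 384t^3 + 112t^2 + 24t,
and factoring out 4 leaves 4(64t^4 + 96t^3 + 28t^2 + 6t).

4(64t^4 + 96t^3 + 28t^2 + 6t)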